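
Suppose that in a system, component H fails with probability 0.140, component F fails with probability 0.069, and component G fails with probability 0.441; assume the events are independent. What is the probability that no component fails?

0.44756894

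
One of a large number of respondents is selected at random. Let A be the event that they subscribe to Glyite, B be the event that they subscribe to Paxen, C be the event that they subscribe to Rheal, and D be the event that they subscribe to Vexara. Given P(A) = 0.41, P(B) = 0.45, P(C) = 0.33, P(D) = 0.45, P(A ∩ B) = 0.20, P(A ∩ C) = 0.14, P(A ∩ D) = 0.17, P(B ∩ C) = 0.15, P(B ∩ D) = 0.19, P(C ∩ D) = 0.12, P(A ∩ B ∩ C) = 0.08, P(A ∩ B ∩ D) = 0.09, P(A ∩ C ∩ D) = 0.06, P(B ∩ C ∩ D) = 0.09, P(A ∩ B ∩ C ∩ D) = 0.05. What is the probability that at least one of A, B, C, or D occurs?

P(A ∪ B ∪ C ∪ D) = 0.41 + 0.45 + 0.33 + 0.45 − 0.20 − 0.14 − 0.17 − 0.15 − 0.19 − 0.12 + 0.08 + 0.09 + 0.06 + 0.09 − 0.05 = 0.94

0.94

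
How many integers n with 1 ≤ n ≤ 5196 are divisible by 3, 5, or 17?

2588

Using inclusion–exclusion:
1732 + 1039 + 305 − 346 − 101 − 61 + 20 = 2588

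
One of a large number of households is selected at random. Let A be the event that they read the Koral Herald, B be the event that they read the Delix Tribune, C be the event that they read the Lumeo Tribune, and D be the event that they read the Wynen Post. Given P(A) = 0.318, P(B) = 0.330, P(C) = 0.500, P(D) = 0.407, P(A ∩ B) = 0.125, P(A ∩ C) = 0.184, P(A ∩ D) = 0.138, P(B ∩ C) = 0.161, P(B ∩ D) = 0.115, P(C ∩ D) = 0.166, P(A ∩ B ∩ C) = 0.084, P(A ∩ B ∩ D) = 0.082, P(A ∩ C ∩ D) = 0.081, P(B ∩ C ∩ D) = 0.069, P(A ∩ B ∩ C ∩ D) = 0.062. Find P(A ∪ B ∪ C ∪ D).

P(A ∪ B ∪ C ∪ D) = 0.318 + 0.330 + 0.500 + 0.407 − 0.125 − 0.184 − 0.138 − 0.161 − 0.115 − 0.166 + 0.084 + 0.082 + 0.081 + 0.069 − 0.062 = 0.920

0.920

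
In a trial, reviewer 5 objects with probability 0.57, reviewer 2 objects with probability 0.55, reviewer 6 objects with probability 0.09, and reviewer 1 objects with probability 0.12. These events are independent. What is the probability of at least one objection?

0.8450452

P(none) = (1 − 0.57) × (1 − 0.55) × (1 − 0.09) × (1 − 0.12) = 0.43 × 0.45 × 0.91 × 0.88 = 0.1549548
P(at least one) = 1 − 0.1549548 = 0.8450452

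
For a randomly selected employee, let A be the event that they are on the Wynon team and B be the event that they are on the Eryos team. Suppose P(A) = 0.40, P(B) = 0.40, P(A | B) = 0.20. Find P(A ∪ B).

0.72

P(A ∩ B) = P(B)·P(A|B) = 0.40 × 0.20 = 0.08
P(A ∪ B) = 0.40 + 0.40 − 0.08 = 0.72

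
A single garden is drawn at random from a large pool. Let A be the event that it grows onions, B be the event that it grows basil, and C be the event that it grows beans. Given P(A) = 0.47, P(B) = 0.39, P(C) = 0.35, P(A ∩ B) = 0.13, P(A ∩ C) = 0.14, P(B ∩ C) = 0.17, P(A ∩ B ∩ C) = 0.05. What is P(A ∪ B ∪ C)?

Inclusion–exclusion gives
P(A ∪ B ∪ C) = 0.47 + 0.39 + 0.35 − 0.13 − 0.14 − 0.17 + 0.05 = 0.82

0.82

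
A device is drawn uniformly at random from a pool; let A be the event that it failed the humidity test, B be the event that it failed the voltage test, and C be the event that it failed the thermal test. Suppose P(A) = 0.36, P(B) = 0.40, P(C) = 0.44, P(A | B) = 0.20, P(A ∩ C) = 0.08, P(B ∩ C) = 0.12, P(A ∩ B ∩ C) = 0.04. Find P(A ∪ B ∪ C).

0.96

P(A ∩ B) = P(B)·P(A|B) = 0.40 × 0.20 = 0.08
By inclusion–exclusion:
P(A ∪ B ∪ C) = 0.36 + 0.40 + 0.44 − 0.08 − 0.08 − 0.12 + 0.04 = 0.96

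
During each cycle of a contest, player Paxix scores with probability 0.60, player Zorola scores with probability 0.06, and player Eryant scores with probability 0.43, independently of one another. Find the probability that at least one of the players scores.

0.78568

P(none) = (1 − 0.60) × (1 − 0.06) × (1 − 0.43) = 0.40 × 0.94 × 0.57 = 0.21432
P(at least one) = 1 − 0.21432 = 0.78568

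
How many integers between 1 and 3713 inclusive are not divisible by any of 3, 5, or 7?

floor(3713/3) + floor(3713/5) + floor(3713/7) − floor(3713/15) − floor(3713/21) − floor(3713/35) + floor(3713/105) = 1237 + 742 + 530 − 247 − 176 − 106 + 35 = 2015
3713 − 2015 = 1698

1698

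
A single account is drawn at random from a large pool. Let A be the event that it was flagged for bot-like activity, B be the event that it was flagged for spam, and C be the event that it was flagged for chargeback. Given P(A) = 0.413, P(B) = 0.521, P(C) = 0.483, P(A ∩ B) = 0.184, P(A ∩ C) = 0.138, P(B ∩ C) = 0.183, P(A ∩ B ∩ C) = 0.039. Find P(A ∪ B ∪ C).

0.951

P(A ∪ B ∪ C) = 0.413 + 0.521 + 0.483 − 0.184 − 0.138 − 0.183 + 0.039 = 0.951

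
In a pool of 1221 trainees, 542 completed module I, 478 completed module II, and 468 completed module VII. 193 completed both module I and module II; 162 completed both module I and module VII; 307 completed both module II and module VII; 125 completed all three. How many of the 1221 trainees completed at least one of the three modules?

951

|union| = 542 + 478 + 468 − 193 − 162 − 307 + 125 = 951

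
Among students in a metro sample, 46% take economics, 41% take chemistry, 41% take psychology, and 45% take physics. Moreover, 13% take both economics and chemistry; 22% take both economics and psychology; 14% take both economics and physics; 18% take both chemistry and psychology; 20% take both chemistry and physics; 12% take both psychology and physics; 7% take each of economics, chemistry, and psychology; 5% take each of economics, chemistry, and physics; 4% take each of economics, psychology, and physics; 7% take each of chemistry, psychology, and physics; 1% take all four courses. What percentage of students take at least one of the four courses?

Using inclusion–exclusion:
P(union) = 46 + 41 + 41 + 45 − 13 − 22 − 14 − 18 − 20 − 12 + 7 + 5 + 4 + 7 − 1 = 96%

96%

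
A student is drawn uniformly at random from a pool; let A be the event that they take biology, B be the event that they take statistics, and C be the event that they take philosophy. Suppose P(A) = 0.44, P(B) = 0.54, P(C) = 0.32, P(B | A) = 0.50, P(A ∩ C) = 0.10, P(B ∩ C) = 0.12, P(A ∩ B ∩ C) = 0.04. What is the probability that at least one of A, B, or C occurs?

0.90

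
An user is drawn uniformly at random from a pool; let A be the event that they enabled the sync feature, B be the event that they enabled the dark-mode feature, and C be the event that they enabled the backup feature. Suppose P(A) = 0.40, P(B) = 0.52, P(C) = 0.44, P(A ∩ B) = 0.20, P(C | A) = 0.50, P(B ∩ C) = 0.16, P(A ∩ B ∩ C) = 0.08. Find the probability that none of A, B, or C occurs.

0.12

P(A ∩ C) = P(A)·P(C|A) = 0.40 × 0.50 = 0.20
Apply inclusion-exclusion:
P(A ∪ B ∪ C) = 0.40 + 0.52 + 0.44 − 0.20 − 0.20 − 0.16 + 0.08 = 0.88
P(none) = 1 − 0.88 = 0.12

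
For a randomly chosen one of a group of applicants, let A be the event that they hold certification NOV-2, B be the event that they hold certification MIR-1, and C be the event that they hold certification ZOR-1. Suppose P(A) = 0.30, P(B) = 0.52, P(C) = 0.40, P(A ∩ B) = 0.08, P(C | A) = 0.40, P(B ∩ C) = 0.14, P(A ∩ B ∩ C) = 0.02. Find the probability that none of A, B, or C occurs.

P(A ∩ C) = P(A)·P(C|A) = 0.30 × 0.40 = 0.12
Apply inclusion-exclusion:
P(A ∪ B ∪ C) = 0.30 + 0.52 + 0.40 − 0.08 − 0.12 − 0.14 + 0.02 = 0.90
P(none) = 1 − 0.90 = 0.10

0.10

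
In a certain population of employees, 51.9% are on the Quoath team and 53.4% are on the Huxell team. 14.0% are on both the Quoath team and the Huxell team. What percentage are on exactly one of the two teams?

Using the inclusion–exclusion count for exactly one event:
P(exactly one) = 51.9 + 53.4 − 2·14.0 = 77.3%

77.3%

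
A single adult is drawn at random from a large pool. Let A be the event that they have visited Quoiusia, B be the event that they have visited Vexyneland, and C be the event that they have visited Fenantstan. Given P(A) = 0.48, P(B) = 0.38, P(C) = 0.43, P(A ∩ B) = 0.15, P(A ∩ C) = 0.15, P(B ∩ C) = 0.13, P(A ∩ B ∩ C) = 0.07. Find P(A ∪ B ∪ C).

0.93

Inclusion–exclusion gives
P(A ∪ B ∪ C) = 0.48 + 0.38 + 0.43 − 0.15 − 0.15 − 0.13 + 0.07 = 0.93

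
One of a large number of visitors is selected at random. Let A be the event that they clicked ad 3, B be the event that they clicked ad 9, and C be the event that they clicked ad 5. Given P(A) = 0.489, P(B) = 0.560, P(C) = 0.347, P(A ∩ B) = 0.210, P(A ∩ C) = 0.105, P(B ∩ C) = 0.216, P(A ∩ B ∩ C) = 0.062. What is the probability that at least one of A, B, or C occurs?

P(A ∪ B ∪ C) = 0.489 + 0.560 + 0.347 − 0.210 − 0.105 − 0.216 + 0.062 = 0.927

0.927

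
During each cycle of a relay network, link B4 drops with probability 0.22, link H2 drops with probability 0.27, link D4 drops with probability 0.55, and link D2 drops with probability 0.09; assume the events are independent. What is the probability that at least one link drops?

P(none) = (1 − 0.22) × (1 − 0.27) × (1 − 0.55) × (1 − 0.09) = 0.78 × 0.73 × 0.45 × 0.91 = 0.2331693
P(at least one) = 1 − 0.2331693 = 0.7668307

0.7668307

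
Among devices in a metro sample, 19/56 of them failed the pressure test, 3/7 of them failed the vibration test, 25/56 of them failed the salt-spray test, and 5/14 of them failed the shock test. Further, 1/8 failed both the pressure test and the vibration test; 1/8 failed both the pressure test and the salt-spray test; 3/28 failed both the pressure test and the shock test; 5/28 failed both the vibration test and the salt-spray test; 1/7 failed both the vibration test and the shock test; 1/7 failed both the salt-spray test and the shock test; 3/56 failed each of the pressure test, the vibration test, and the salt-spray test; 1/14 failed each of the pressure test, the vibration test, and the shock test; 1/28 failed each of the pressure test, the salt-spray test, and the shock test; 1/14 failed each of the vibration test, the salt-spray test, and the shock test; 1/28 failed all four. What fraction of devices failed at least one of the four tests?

53/56

Using inclusion–exclusion:
P(at least one) = 19/56 + 3/7 + 25/56 + 5/14 − 1/8 − 1/8 − 3/28 − 5/28 − 1/7 − 1/7 + 3/56 + 1/14 + 1/28 + 1/14 − 1/28 = 53/56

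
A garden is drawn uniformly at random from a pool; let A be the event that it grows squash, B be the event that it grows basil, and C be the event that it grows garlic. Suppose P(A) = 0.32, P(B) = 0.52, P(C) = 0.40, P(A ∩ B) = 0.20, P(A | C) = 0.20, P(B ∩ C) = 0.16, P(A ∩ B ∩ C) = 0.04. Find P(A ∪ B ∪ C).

0.84

P(A ∩ C) = P(C)·P(A|C) = 0.40 × 0.20 = 0.08
P(A ∪ B ∪ C) = 0.32 + 0.52 + 0.40 − 0.20 − 0.08 − 0.16 + 0.04 = 0.84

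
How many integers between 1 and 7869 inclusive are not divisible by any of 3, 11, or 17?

4489

Inclusion–exclusion gives
⌊7869/3⌋ + ⌊7869/11⌋ + ⌊7869/17⌋ − ⌊7869/33⌋ − ⌊7869/51⌋ − ⌊7869/187⌋ + ⌊7869/561⌋ = 2623 + 715 + 462 − 238 − 154 − 42 + 14 = 3380
7869 − 3380 = 4489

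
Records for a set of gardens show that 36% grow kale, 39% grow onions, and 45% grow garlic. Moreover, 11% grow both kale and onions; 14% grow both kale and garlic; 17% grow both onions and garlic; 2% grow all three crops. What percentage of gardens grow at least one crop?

80%

By inclusion-exclusion,
P(at least one) = 36 + 39 + 45 − 11 − 14 − 17 + 2 = 80%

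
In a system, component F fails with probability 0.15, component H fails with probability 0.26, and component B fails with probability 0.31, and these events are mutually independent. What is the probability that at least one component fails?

0.56599

P(none) = (1 − 0.15) × (1 − 0.26) × (1 − 0.31) = 0.85 × 0.74 × 0.69 = 0.43401
P(at least one) = 1 − 0.43401 = 0.56599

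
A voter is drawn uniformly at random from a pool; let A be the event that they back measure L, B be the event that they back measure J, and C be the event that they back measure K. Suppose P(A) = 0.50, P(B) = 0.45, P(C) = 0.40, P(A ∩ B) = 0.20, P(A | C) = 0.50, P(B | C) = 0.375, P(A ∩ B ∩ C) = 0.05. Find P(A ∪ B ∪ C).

0.85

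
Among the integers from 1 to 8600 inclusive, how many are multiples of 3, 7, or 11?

4132

2866 + 1228 + 781 − 409 − 260 − 111 + 37 = 4132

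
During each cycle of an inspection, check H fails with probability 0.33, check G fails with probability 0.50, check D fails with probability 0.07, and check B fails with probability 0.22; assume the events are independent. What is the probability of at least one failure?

0.756991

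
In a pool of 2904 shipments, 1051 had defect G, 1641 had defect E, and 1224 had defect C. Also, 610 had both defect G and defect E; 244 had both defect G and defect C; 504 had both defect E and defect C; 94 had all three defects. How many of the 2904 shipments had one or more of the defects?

2652

|at least one| = 1051 + 1641 + 1224 − 610 − 244 − 504 + 94 = 2652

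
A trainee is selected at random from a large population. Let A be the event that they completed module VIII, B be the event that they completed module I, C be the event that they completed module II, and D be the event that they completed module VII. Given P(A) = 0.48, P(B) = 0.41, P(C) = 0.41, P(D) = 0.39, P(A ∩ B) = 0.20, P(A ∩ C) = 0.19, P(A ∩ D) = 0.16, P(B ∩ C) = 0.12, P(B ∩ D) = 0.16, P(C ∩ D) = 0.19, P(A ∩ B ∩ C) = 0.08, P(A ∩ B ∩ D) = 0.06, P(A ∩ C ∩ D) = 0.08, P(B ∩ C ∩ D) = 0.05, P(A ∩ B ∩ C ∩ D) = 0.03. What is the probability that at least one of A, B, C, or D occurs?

0.91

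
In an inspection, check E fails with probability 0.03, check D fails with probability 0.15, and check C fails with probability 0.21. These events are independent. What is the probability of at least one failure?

0.348645

Independence gives P(none) = ∏(1 − pᵢ).
P(none) = (1 − 0.03) × (1 − 0.15) × (1 − 0.21) = 0.97 × 0.85 × 0.79 = 0.651355
P(at least one) = 1 − 0.651355 = 0.348645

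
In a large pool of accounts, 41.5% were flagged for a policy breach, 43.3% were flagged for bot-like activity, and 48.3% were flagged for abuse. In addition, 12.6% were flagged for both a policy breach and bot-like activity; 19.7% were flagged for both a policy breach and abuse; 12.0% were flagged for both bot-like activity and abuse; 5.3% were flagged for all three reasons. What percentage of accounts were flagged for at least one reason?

P(at least one) = 41.5 + 43.3 + 48.3 − 12.6 − 19.7 − 12.0 + 5.3 = 94.1%

94.1%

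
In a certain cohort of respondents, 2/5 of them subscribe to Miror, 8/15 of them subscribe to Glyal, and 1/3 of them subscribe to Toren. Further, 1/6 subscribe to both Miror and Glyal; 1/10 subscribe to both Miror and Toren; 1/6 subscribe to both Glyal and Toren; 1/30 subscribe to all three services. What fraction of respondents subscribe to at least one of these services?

P(≥1) = 2/5 + 8/15 + 1/3 − 1/6 − 1/10 − 1/6 + 1/30 = 13/15

13/15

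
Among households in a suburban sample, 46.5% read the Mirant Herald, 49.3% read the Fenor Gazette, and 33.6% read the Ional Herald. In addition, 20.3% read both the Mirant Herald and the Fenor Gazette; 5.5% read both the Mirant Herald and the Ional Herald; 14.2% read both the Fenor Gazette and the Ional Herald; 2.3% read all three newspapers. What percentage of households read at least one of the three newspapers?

P(≥1) = 46.5 + 49.3 + 33.6 − 20.3 − 5.5 − 14.2 + 2.3 = 91.7%

91.7%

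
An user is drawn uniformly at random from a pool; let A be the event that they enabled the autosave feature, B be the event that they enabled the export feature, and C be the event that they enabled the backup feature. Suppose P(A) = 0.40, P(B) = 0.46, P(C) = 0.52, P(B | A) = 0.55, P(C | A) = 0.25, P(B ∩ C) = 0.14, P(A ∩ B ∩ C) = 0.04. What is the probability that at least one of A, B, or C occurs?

P(A ∩ B) = P(A)·P(B|A) = 0.40 × 0.55 = 0.22
P(A ∩ C) = P(A)·P(C|A) = 0.40 × 0.25 = 0.10
P(A ∪ B ∪ C) = 0.40 + 0.46 + 0.52 − 0.22 − 0.10 − 0.14 + 0.04 = 0.96

0.96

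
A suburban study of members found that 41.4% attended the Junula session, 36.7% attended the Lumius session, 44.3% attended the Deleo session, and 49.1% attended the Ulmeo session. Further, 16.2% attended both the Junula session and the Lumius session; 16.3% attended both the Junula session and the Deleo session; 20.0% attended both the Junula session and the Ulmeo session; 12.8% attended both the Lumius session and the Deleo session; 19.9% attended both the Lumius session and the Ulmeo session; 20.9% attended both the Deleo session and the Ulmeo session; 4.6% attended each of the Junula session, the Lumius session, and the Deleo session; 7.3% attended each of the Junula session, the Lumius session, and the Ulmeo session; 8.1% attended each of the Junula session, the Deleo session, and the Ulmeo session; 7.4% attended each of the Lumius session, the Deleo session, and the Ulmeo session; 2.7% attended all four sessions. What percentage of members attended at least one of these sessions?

90.1%

By inclusion–exclusion:
P(union) = 41.4 + 36.7 + 44.3 + 49.1 − 16.2 − 16.3 − 20.0 − 12.8 − 19.9 − 20.9 + 4.6 + 7.3 + 8.1 + 7.4 − 2.7 = 90.1%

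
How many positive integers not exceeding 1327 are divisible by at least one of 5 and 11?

265 + 120 − 24 = 361

361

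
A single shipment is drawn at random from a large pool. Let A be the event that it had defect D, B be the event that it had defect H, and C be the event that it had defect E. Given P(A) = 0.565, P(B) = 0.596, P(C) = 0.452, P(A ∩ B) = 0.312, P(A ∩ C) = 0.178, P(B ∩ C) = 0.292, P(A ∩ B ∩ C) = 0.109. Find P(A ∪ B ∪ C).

0.940

P(A ∪ B ∪ C) = 0.565 + 0.596 + 0.452 − 0.312 − 0.178 − 0.292 + 0.109 = 0.940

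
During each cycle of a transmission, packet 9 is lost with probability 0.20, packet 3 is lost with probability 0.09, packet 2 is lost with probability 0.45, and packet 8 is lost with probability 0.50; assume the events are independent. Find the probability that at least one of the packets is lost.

0.7998

Independence gives P(none) = ∏(1 − pᵢ).
P(none) = (1 − 0.20) × (1 − 0.09) × (1 − 0.45) × (1 − 0.50) = 0.80 × 0.91 × 0.55 × 0.50 = 0.2002
P(at least one) = 1 − 0.2002 = 0.7998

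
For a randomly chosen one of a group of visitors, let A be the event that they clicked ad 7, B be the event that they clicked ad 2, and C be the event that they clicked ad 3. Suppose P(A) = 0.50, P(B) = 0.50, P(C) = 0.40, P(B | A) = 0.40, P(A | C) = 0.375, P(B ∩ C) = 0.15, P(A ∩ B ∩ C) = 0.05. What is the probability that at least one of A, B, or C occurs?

0.95

P(A ∩ B) = P(A)·P(B|A) = 0.50 × 0.40 = 0.20
P(A ∩ C) = P(C)·P(A|C) = 0.40 × 0.375 = 0.15
By inclusion–exclusion:
P(A ∪ B ∪ C) = 0.50 + 0.50 + 0.40 − 0.20 − 0.15 − 0.15 + 0.05 = 0.95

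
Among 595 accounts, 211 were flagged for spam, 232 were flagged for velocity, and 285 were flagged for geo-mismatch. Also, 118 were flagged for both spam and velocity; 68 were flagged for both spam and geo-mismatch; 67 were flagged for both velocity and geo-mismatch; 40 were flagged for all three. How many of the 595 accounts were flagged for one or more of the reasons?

Apply inclusion-exclusion:
N(≥1) = 211 + 232 + 285 − 118 − 68 − 67 + 40 = 515

515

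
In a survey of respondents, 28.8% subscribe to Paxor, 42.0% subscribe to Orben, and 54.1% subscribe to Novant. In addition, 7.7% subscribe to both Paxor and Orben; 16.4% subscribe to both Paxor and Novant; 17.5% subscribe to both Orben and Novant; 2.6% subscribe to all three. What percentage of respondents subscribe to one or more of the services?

Apply inclusion-exclusion:
P(at least one) = 28.8 + 42.0 + 54.1 − 7.7 − 16.4 − 17.5 + 2.6 = 85.9%

85.9%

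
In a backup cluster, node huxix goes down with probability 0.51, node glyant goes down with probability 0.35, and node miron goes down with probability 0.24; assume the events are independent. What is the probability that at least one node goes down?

Independence gives P(none) = ∏(1 − pᵢ).
P(none) = (1 − 0.51) × (1 − 0.35) × (1 − 0.24) = 0.49 × 0.65 × 0.76 = 0.24206
P(at least one) = 1 − 0.24206 = 0.75794

0.75794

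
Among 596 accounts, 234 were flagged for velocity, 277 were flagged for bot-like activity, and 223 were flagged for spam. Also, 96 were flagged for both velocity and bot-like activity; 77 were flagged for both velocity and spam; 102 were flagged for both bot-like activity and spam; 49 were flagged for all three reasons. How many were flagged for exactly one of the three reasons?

N(exactly one) = 234 + 277 + 223 − 2·96 − 2·77 − 2·102 + 3·49 = 331

331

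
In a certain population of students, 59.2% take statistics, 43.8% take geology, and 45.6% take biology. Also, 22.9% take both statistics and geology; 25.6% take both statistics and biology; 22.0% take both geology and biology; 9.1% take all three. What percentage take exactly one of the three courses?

34.9%

P(exactly one) = 59.2 + 43.8 + 45.6 − 2·22.9 − 2·25.6 − 2·22.0 + 3·9.1 = 34.9%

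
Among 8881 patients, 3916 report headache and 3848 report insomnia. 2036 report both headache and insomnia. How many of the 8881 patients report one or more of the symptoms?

|union| = 3916 + 3848 − 2036 = 5728

5728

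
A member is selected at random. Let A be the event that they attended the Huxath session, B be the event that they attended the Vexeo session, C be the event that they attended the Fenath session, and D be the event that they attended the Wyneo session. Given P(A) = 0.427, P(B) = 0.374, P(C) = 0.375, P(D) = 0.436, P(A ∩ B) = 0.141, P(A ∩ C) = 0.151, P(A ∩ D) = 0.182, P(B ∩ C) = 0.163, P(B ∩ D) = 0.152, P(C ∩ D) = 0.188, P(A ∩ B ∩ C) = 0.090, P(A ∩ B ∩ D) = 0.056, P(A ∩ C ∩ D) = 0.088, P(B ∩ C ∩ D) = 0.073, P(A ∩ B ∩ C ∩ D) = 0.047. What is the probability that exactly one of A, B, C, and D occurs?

0.391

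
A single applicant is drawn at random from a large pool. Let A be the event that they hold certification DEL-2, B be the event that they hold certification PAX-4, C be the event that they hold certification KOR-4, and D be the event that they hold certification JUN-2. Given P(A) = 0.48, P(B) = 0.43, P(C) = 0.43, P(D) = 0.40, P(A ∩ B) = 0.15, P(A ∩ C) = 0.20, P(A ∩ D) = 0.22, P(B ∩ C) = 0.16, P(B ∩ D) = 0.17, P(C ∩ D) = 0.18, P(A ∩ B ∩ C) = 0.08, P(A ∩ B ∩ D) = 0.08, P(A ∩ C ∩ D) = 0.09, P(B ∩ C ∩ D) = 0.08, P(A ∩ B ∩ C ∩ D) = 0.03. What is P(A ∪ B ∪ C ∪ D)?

0.96

P(A ∪ B ∪ C ∪ D) = 0.48 + 0.43 + 0.43 + 0.40 − 0.15 − 0.20 − 0.22 − 0.16 − 0.17 − 0.18 + 0.08 + 0.08 + 0.09 + 0.08 − 0.03 = 0.96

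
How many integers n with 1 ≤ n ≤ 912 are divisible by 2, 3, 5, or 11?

⌊912/2⌋ + ⌊912/3⌋ + ⌊912/5⌋ + ⌊912/11⌋ − ⌊912/6⌋ − ⌊912/10⌋ − ⌊912/22⌋ − ⌊912/15⌋ − ⌊912/33⌋ − ⌊912/55⌋ + ⌊912/30⌋ + ⌊912/66⌋ + ⌊912/110⌋ + ⌊912/165⌋ − ⌊912/330⌋ = 456 + 304 + 182 + 82 − 152 − 91 − 41 − 60 − 27 − 16 + 30 + 13 + 8 + 5 − 2 = 691

691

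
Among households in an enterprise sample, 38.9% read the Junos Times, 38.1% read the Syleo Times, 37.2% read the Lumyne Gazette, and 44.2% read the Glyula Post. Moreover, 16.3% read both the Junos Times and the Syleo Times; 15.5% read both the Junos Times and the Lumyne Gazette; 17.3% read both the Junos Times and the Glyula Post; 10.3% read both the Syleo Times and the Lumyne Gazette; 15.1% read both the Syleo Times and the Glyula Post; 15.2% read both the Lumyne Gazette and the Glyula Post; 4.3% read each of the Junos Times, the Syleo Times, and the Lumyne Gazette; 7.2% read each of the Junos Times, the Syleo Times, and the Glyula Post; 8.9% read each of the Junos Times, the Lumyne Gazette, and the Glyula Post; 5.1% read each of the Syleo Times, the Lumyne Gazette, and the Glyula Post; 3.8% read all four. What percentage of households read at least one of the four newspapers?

Using inclusion–exclusion:
P(union) = 38.9 + 38.1 + 37.2 + 44.2 − 16.3 − 15.5 − 17.3 − 10.3 − 15.1 − 15.2 + 4.3 + 7.2 + 8.9 + 5.1 − 3.8 = 90.4%

90.4%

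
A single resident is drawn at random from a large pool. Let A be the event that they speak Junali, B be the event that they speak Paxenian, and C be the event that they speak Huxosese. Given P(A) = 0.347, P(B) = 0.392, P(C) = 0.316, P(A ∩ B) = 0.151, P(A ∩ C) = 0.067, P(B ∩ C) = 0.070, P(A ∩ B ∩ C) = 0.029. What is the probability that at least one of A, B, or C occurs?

0.796

By inclusion-exclusion,
P(A ∪ B ∪ C) = 0.347 + 0.392 + 0.316 − 0.151 − 0.067 − 0.070 + 0.029 = 0.796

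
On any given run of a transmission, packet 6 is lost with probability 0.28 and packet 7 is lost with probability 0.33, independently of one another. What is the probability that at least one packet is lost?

0.5176

P(none) = (1 − 0.28) × (1 − 0.33) = 0.72 × 0.67 = 0.4824
P(at least one) = 1 − 0.4824 = 0.5176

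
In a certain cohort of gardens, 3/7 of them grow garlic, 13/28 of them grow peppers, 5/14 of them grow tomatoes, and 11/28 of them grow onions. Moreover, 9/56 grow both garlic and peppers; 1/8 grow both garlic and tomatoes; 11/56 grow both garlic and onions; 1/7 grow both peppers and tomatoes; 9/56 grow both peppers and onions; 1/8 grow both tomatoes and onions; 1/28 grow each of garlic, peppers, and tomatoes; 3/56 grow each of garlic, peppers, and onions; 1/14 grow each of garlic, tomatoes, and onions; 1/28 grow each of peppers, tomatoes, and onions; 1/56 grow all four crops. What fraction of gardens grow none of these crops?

5/56

By inclusion-exclusion,
P(≥1) = 3/7 + 13/28 + 5/14 + 11/28 − 9/56 − 1/8 − 11/56 − 1/7 − 9/56 − 1/8 + 1/28 + 3/56 + 1/14 + 1/28 − 1/56 = 51/56
P(none) = 1 − 51/56 = 5/56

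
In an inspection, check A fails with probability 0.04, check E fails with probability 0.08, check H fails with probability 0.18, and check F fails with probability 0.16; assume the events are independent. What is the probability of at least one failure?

Since the events are independent, P(none) is the product of the individual non-occurrence probabilities.
P(none) = (1 − 0.04) × (1 − 0.08) × (1 − 0.18) × (1 − 0.16) = 0.96 × 0.92 × 0.82 × 0.84 = 0.60834816
P(at least one) = 1 − 0.60834816 = 0.39165184

0.39165184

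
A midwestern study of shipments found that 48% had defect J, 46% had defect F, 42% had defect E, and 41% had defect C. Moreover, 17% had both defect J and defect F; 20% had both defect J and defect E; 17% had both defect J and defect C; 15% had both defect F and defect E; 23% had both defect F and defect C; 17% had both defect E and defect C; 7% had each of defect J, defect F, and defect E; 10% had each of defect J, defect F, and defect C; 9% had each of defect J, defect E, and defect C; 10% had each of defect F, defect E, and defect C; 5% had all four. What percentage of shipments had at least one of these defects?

By inclusion–exclusion:
P(at least one) = 48 + 46 + 42 + 41 − 17 − 20 − 17 − 15 − 23 − 17 + 7 + 10 + 9 + 10 − 5 = 99%

99%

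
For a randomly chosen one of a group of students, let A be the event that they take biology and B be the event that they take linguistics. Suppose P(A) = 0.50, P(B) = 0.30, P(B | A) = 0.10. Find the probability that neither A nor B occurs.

0.25

P(A ∩ B) = P(A)·P(B|A) = 0.50 × 0.10 = 0.05
P(A ∪ B) = 0.50 + 0.30 − 0.05 = 0.75
P(none) = 1 − 0.75 = 0.25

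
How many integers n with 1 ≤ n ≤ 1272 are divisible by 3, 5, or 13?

646

⌊1272/3⌋ + ⌊1272/5⌋ + ⌊1272/13⌋ − ⌊1272/15⌋ − ⌊1272/39⌋ − ⌊1272/65⌋ + ⌊1272/195⌋ = 424 + 254 + 97 − 84 − 32 − 19 + 6 = 646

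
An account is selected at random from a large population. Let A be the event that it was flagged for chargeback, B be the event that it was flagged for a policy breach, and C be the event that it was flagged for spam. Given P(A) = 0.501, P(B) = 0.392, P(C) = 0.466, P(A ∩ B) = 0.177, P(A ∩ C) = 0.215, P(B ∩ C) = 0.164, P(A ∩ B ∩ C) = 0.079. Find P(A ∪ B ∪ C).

By inclusion–exclusion:
P(A ∪ B ∪ C) = 0.501 + 0.392 + 0.466 − 0.177 − 0.215 − 0.164 + 0.079 = 0.882

0.882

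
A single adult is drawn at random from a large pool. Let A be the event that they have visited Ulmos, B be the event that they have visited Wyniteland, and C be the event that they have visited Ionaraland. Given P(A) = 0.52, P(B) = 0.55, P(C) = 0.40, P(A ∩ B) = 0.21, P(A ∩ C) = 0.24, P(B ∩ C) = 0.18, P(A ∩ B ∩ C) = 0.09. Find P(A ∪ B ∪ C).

P(A ∪ B ∪ C) = 0.52 + 0.55 + 0.40 − 0.21 − 0.24 − 0.18 + 0.09 = 0.93

0.93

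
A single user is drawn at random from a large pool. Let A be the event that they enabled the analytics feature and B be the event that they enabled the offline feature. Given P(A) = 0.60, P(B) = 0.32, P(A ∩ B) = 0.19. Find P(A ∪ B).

P(A ∪ B) = 0.60 + 0.32 − 0.19 = 0.73

0.73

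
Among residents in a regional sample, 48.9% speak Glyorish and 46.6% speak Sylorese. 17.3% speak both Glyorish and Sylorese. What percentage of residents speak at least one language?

78.2%

Apply inclusion-exclusion:
P(≥1) = 48.9 + 46.6 − 17.3 = 78.2%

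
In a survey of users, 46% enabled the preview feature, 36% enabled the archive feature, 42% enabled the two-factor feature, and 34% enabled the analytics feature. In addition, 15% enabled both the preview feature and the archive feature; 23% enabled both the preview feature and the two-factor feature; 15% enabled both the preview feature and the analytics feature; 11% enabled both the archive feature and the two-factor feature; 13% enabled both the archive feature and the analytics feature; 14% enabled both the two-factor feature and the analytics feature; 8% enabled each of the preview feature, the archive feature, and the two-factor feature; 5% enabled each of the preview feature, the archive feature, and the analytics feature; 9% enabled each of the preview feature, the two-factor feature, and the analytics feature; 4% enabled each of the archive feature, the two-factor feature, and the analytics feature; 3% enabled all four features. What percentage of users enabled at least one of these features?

Apply inclusion-exclusion:
P(at least one) = 46 + 36 + 42 + 34 − 15 − 23 − 15 − 11 − 13 − 14 + 8 + 5 + 9 + 4 − 3 = 90%

90%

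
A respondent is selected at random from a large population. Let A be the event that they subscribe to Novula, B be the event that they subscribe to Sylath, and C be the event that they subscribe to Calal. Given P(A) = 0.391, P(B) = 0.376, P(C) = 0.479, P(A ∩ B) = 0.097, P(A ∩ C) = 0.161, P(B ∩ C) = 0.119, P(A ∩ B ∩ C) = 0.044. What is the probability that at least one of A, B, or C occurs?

0.913

By inclusion-exclusion,
P(A ∪ B ∪ C) = 0.391 + 0.376 + 0.479 − 0.097 − 0.161 − 0.119 + 0.044 = 0.913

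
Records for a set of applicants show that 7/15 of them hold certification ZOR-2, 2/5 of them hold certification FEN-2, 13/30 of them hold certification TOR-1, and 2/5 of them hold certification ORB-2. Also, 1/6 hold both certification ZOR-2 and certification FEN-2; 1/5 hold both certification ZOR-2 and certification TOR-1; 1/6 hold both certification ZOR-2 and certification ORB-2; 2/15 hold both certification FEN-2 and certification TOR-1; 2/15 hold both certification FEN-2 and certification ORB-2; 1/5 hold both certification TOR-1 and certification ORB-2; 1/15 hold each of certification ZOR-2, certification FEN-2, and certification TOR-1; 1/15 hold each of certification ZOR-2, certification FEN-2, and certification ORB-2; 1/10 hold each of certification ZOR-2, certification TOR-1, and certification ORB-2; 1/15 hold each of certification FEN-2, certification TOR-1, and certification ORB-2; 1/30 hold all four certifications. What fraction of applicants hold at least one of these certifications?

29/30

P(at least one) = 7/15 + 2/5 + 13/30 + 2/5 − 1/6 − 1/5 − 1/6 − 2/15 − 2/15 − 1/5 + 1/15 + 1/15 + 1/10 + 1/15 − 1/30 = 29/30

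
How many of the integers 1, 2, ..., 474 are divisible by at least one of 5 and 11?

129

By inclusion-exclusion,
⌊474/5⌋ + ⌊474/11⌋ − ⌊474/55⌋ = 94 + 43 − 8 = 129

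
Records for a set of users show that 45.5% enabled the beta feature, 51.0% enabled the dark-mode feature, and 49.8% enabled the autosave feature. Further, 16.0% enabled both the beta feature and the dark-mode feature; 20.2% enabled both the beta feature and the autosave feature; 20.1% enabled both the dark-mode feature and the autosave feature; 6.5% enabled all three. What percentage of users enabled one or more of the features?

P(union) = 45.5 + 51.0 + 49.8 − 16.0 − 20.2 − 20.1 + 6.5 = 96.5%

96.5%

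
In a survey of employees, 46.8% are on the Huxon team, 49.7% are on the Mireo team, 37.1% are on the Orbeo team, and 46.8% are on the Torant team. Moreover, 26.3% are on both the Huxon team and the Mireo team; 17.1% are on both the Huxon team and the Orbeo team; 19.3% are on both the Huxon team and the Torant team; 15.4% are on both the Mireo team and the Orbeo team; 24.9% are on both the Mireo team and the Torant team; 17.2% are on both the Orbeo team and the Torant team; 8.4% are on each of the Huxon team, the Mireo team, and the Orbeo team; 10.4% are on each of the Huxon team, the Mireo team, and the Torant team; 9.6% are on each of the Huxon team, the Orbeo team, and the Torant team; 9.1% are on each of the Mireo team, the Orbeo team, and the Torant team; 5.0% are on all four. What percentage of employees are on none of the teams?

7.3%

P(≥1) = 46.8 + 49.7 + 37.1 + 46.8 − 26.3 − 17.1 − 19.3 − 15.4 − 24.9 − 17.2 + 8.4 + 10.4 + 9.6 + 9.1 − 5.0 = 92.7%
P(none) = 100% − 92.7% = 7.3%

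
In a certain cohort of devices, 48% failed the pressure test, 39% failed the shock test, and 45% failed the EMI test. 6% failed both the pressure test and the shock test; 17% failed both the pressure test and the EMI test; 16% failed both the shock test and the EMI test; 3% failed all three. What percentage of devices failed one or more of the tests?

96%

By inclusion-exclusion,
P(at least one) = 48 + 39 + 45 − 6 − 17 − 16 + 3 = 96%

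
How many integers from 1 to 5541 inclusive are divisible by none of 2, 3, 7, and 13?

1461

2770 + 1847 + 791 + 426 − 923 − 395 − 213 − 263 − 142 − 60 + 131 + 71 + 30 + 20 − 10 = 4080
5541 − 4080 = 1461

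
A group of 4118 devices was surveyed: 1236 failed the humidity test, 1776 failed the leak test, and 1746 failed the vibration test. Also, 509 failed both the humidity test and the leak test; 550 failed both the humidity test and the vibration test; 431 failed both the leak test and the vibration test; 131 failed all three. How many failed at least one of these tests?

|union| = 1236 + 1776 + 1746 − 509 − 550 − 431 + 131 = 3399

3399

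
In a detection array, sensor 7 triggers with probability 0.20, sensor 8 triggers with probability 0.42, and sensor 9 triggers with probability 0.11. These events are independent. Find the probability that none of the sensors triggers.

0.41296

Since the events are independent, P(none) is the product of the individual non-occurrence probabilities.
P(none) = (1 − 0.20) × (1 − 0.42) × (1 − 0.11) = 0.80 × 0.58 × 0.89 = 0.41296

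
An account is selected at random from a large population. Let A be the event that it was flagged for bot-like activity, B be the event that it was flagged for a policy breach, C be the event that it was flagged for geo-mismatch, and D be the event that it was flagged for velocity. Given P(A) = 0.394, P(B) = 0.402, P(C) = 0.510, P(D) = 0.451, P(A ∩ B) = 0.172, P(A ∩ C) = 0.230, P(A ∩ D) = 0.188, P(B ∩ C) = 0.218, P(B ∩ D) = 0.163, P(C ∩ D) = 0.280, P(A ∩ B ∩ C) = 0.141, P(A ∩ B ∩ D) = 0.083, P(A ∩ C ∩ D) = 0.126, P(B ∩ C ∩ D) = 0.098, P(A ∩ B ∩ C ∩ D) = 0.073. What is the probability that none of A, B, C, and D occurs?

Inclusion–exclusion gives
P(A ∪ B ∪ C ∪ D) = 0.394 + 0.402 + 0.510 + 0.451 − 0.172 − 0.230 − 0.188 − 0.218 − 0.163 − 0.280 + 0.141 + 0.083 + 0.126 + 0.098 − 0.073 = 0.881
P(none) = 1 − 0.881 = 0.119

0.119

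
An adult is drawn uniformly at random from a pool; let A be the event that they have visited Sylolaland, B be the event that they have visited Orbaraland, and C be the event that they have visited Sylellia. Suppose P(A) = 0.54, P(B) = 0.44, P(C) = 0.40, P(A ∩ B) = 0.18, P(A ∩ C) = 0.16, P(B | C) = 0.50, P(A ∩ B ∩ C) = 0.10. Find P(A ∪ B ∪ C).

P(B ∩ C) = P(C)·P(B|C) = 0.40 × 0.50 = 0.20
P(A ∪ B ∪ C) = 0.54 + 0.44 + 0.40 − 0.18 − 0.16 − 0.20 + 0.10 = 0.94

0.94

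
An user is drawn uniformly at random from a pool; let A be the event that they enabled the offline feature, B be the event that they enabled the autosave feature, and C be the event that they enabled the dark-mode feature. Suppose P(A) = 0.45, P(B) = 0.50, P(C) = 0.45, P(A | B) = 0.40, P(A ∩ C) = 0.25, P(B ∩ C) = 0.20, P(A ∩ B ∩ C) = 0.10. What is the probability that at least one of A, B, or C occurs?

P(A ∩ B) = P(B)·P(A|B) = 0.50 × 0.40 = 0.20
By inclusion–exclusion:
P(A ∪ B ∪ C) = 0.45 + 0.50 + 0.45 − 0.20 − 0.25 − 0.20 + 0.10 = 0.85

0.85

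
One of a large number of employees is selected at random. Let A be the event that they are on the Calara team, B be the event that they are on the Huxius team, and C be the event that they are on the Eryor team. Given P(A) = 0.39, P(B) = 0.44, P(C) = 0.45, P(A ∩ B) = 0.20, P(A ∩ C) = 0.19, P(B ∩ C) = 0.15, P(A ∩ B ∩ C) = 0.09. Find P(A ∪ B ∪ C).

0.83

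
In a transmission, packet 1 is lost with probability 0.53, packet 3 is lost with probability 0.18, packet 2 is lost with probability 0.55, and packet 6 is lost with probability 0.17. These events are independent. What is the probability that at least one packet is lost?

Independence gives P(none) = ∏(1 − pᵢ).
P(none) = (1 − 0.53) × (1 − 0.18) × (1 − 0.55) × (1 − 0.17) = 0.47 × 0.82 × 0.45 × 0.83 = 0.1439469
P(at least one) = 1 − 0.1439469 = 0.8560531

0.8560531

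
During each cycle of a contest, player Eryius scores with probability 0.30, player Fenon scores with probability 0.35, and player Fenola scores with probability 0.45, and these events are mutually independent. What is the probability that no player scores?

Since the events are independent, P(none) is the product of the individual non-occurrence probabilities.
P(none) = (1 − 0.30) × (1 − 0.35) × (1 − 0.45) = 0.70 × 0.65 × 0.55 = 0.25025

0.25025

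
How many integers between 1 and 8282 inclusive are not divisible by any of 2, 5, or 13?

3058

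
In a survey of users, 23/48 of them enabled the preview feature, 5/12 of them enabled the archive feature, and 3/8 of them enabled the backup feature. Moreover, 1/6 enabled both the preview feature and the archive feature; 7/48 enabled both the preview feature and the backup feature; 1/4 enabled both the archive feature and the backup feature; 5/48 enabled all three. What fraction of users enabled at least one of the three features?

13/16

P(at least one) = 23/48 + 5/12 + 3/8 − 1/6 − 7/48 − 1/4 + 5/48 = 13/16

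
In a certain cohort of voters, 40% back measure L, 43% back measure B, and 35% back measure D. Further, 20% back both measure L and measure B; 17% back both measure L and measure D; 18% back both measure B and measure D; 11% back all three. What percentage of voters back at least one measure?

P(union) = 40 + 43 + 35 − 20 − 17 − 18 + 11 = 74%

74%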